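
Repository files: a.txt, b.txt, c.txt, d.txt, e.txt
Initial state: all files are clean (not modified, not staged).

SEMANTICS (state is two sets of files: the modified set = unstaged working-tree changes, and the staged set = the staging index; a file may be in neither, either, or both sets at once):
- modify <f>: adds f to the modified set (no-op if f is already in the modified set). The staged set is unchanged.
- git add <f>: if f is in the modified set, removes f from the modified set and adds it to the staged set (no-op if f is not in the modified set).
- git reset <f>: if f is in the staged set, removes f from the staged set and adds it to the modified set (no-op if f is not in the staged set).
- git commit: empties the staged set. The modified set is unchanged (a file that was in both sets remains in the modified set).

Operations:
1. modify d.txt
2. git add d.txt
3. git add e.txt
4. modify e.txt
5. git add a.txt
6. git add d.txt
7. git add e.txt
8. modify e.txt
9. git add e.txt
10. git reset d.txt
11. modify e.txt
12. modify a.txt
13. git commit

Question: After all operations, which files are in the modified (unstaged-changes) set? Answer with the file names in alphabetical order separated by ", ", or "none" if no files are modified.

Answer: a.txt, d.txt, e.txt

Derivation:
After op 1 (modify d.txt): modified={d.txt} staged={none}
After op 2 (git add d.txt): modified={none} staged={d.txt}
After op 3 (git add e.txt): modified={none} staged={d.txt}
After op 4 (modify e.txt): modified={e.txt} staged={d.txt}
After op 5 (git add a.txt): modified={e.txt} staged={d.txt}
After op 6 (git add d.txt): modified={e.txt} staged={d.txt}
After op 7 (git add e.txt): modified={none} staged={d.txt, e.txt}
After op 8 (modify e.txt): modified={e.txt} staged={d.txt, e.txt}
After op 9 (git add e.txt): modified={none} staged={d.txt, e.txt}
After op 10 (git reset d.txt): modified={d.txt} staged={e.txt}
After op 11 (modify e.txt): modified={d.txt, e.txt} staged={e.txt}
After op 12 (modify a.txt): modified={a.txt, d.txt, e.txt} staged={e.txt}
After op 13 (git commit): modified={a.txt, d.txt, e.txt} staged={none}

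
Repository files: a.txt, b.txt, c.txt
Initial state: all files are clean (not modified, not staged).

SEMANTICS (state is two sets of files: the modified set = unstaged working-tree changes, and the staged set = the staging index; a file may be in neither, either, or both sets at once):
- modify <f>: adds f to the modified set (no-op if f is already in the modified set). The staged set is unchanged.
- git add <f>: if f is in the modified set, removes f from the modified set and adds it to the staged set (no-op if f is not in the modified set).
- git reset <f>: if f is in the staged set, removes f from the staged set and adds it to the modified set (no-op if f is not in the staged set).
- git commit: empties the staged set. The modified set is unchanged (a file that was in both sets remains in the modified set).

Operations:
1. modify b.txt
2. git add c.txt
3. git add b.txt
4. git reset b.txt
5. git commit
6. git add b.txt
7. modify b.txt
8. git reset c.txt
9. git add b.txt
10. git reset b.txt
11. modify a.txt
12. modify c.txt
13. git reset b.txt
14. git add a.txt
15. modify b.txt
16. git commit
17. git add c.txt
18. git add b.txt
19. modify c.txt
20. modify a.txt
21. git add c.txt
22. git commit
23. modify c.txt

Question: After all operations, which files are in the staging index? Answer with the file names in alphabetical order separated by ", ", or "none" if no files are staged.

Answer: none

Derivation:
After op 1 (modify b.txt): modified={b.txt} staged={none}
After op 2 (git add c.txt): modified={b.txt} staged={none}
After op 3 (git add b.txt): modified={none} staged={b.txt}
After op 4 (git reset b.txt): modified={b.txt} staged={none}
After op 5 (git commit): modified={b.txt} staged={none}
After op 6 (git add b.txt): modified={none} staged={b.txt}
After op 7 (modify b.txt): modified={b.txt} staged={b.txt}
After op 8 (git reset c.txt): modified={b.txt} staged={b.txt}
After op 9 (git add b.txt): modified={none} staged={b.txt}
After op 10 (git reset b.txt): modified={b.txt} staged={none}
After op 11 (modify a.txt): modified={a.txt, b.txt} staged={none}
After op 12 (modify c.txt): modified={a.txt, b.txt, c.txt} staged={none}
After op 13 (git reset b.txt): modified={a.txt, b.txt, c.txt} staged={none}
After op 14 (git add a.txt): modified={b.txt, c.txt} staged={a.txt}
After op 15 (modify b.txt): modified={b.txt, c.txt} staged={a.txt}
After op 16 (git commit): modified={b.txt, c.txt} staged={none}
After op 17 (git add c.txt): modified={b.txt} staged={c.txt}
After op 18 (git add b.txt): modified={none} staged={b.txt, c.txt}
After op 19 (modify c.txt): modified={c.txt} staged={b.txt, c.txt}
After op 20 (modify a.txt): modified={a.txt, c.txt} staged={b.txt, c.txt}
After op 21 (git add c.txt): modified={a.txt} staged={b.txt, c.txt}
After op 22 (git commit): modified={a.txt} staged={none}
After op 23 (modify c.txt): modified={a.txt, c.txt} staged={none}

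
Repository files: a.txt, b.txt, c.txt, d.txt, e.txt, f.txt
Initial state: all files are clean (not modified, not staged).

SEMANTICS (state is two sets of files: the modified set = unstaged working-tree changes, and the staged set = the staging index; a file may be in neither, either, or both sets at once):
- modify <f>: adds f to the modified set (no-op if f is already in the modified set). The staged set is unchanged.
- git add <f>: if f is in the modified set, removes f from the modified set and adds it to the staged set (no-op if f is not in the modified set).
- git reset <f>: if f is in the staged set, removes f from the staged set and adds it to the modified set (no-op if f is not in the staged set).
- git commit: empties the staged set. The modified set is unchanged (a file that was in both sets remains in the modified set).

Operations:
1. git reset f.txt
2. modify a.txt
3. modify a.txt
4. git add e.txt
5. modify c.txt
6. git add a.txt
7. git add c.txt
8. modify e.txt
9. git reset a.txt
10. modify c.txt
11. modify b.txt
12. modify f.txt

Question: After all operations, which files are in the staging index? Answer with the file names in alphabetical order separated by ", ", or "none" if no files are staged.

Answer: c.txt

Derivation:
After op 1 (git reset f.txt): modified={none} staged={none}
After op 2 (modify a.txt): modified={a.txt} staged={none}
After op 3 (modify a.txt): modified={a.txt} staged={none}
After op 4 (git add e.txt): modified={a.txt} staged={none}
After op 5 (modify c.txt): modified={a.txt, c.txt} staged={none}
After op 6 (git add a.txt): modified={c.txt} staged={a.txt}
After op 7 (git add c.txt): modified={none} staged={a.txt, c.txt}
After op 8 (modify e.txt): modified={e.txt} staged={a.txt, c.txt}
After op 9 (git reset a.txt): modified={a.txt, e.txt} staged={c.txt}
After op 10 (modify c.txt): modified={a.txt, c.txt, e.txt} staged={c.txt}
After op 11 (modify b.txt): modified={a.txt, b.txt, c.txt, e.txt} staged={c.txt}
After op 12 (modify f.txt): modified={a.txt, b.txt, c.txt, e.txt, f.txt} staged={c.txt}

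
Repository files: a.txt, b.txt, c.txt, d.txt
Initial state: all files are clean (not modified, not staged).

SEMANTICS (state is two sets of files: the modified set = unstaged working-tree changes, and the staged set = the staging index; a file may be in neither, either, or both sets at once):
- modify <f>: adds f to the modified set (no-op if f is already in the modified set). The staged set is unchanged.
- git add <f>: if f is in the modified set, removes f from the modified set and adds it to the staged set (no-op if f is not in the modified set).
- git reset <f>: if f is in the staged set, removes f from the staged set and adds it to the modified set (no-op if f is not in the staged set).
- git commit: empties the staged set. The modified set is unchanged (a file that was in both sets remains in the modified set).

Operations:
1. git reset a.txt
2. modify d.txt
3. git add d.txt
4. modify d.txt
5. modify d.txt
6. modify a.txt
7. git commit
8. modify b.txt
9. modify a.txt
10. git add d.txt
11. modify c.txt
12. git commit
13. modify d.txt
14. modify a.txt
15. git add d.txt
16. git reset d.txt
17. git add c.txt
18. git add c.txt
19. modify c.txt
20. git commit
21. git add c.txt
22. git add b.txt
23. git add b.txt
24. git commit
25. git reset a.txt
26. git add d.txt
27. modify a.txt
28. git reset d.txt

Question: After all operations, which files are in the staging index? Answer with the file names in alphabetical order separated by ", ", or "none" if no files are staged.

Answer: none

Derivation:
After op 1 (git reset a.txt): modified={none} staged={none}
After op 2 (modify d.txt): modified={d.txt} staged={none}
After op 3 (git add d.txt): modified={none} staged={d.txt}
After op 4 (modify d.txt): modified={d.txt} staged={d.txt}
After op 5 (modify d.txt): modified={d.txt} staged={d.txt}
After op 6 (modify a.txt): modified={a.txt, d.txt} staged={d.txt}
After op 7 (git commit): modified={a.txt, d.txt} staged={none}
After op 8 (modify b.txt): modified={a.txt, b.txt, d.txt} staged={none}
After op 9 (modify a.txt): modified={a.txt, b.txt, d.txt} staged={none}
After op 10 (git add d.txt): modified={a.txt, b.txt} staged={d.txt}
After op 11 (modify c.txt): modified={a.txt, b.txt, c.txt} staged={d.txt}
After op 12 (git commit): modified={a.txt, b.txt, c.txt} staged={none}
After op 13 (modify d.txt): modified={a.txt, b.txt, c.txt, d.txt} staged={none}
After op 14 (modify a.txt): modified={a.txt, b.txt, c.txt, d.txt} staged={none}
After op 15 (git add d.txt): modified={a.txt, b.txt, c.txt} staged={d.txt}
After op 16 (git reset d.txt): modified={a.txt, b.txt, c.txt, d.txt} staged={none}
After op 17 (git add c.txt): modified={a.txt, b.txt, d.txt} staged={c.txt}
After op 18 (git add c.txt): modified={a.txt, b.txt, d.txt} staged={c.txt}
After op 19 (modify c.txt): modified={a.txt, b.txt, c.txt, d.txt} staged={c.txt}
After op 20 (git commit): modified={a.txt, b.txt, c.txt, d.txt} staged={none}
After op 21 (git add c.txt): modified={a.txt, b.txt, d.txt} staged={c.txt}
After op 22 (git add b.txt): modified={a.txt, d.txt} staged={b.txt, c.txt}
After op 23 (git add b.txt): modified={a.txt, d.txt} staged={b.txt, c.txt}
After op 24 (git commit): modified={a.txt, d.txt} staged={none}
After op 25 (git reset a.txt): modified={a.txt, d.txt} staged={none}
After op 26 (git add d.txt): modified={a.txt} staged={d.txt}
After op 27 (modify a.txt): modified={a.txt} staged={d.txt}
After op 28 (git reset d.txt): modified={a.txt, d.txt} staged={none}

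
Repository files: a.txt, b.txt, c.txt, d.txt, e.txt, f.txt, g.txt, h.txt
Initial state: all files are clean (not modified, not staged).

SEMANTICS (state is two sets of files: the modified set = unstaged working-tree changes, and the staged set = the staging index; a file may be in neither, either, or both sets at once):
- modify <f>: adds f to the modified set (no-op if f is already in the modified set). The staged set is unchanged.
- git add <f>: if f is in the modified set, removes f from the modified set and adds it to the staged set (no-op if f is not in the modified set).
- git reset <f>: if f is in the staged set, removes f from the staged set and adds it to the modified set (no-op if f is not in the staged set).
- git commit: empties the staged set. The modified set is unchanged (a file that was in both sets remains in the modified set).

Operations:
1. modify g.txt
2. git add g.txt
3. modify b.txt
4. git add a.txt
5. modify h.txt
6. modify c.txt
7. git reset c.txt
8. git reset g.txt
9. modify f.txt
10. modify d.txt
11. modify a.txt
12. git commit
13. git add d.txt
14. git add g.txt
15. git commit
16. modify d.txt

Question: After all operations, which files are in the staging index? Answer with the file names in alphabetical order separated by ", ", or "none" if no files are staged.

After op 1 (modify g.txt): modified={g.txt} staged={none}
After op 2 (git add g.txt): modified={none} staged={g.txt}
After op 3 (modify b.txt): modified={b.txt} staged={g.txt}
After op 4 (git add a.txt): modified={b.txt} staged={g.txt}
After op 5 (modify h.txt): modified={b.txt, h.txt} staged={g.txt}
After op 6 (modify c.txt): modified={b.txt, c.txt, h.txt} staged={g.txt}
After op 7 (git reset c.txt): modified={b.txt, c.txt, h.txt} staged={g.txt}
After op 8 (git reset g.txt): modified={b.txt, c.txt, g.txt, h.txt} staged={none}
After op 9 (modify f.txt): modified={b.txt, c.txt, f.txt, g.txt, h.txt} staged={none}
After op 10 (modify d.txt): modified={b.txt, c.txt, d.txt, f.txt, g.txt, h.txt} staged={none}
After op 11 (modify a.txt): modified={a.txt, b.txt, c.txt, d.txt, f.txt, g.txt, h.txt} staged={none}
After op 12 (git commit): modified={a.txt, b.txt, c.txt, d.txt, f.txt, g.txt, h.txt} staged={none}
After op 13 (git add d.txt): modified={a.txt, b.txt, c.txt, f.txt, g.txt, h.txt} staged={d.txt}
After op 14 (git add g.txt): modified={a.txt, b.txt, c.txt, f.txt, h.txt} staged={d.txt, g.txt}
After op 15 (git commit): modified={a.txt, b.txt, c.txt, f.txt, h.txt} staged={none}
After op 16 (modify d.txt): modified={a.txt, b.txt, c.txt, d.txt, f.txt, h.txt} staged={none}

Answer: none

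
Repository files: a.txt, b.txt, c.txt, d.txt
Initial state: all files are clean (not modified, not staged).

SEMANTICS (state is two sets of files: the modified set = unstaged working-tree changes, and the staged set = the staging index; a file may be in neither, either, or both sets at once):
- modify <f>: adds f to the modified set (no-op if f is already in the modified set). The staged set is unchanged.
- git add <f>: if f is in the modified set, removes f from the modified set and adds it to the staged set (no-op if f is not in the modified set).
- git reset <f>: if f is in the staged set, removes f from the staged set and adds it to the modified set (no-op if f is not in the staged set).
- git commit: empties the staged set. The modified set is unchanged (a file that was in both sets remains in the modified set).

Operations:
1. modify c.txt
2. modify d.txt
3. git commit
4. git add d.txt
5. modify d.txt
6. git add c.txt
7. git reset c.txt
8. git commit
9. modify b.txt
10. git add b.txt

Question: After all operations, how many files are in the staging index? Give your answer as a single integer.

Answer: 1

Derivation:
After op 1 (modify c.txt): modified={c.txt} staged={none}
After op 2 (modify d.txt): modified={c.txt, d.txt} staged={none}
After op 3 (git commit): modified={c.txt, d.txt} staged={none}
After op 4 (git add d.txt): modified={c.txt} staged={d.txt}
After op 5 (modify d.txt): modified={c.txt, d.txt} staged={d.txt}
After op 6 (git add c.txt): modified={d.txt} staged={c.txt, d.txt}
After op 7 (git reset c.txt): modified={c.txt, d.txt} staged={d.txt}
After op 8 (git commit): modified={c.txt, d.txt} staged={none}
After op 9 (modify b.txt): modified={b.txt, c.txt, d.txt} staged={none}
After op 10 (git add b.txt): modified={c.txt, d.txt} staged={b.txt}
Final staged set: {b.txt} -> count=1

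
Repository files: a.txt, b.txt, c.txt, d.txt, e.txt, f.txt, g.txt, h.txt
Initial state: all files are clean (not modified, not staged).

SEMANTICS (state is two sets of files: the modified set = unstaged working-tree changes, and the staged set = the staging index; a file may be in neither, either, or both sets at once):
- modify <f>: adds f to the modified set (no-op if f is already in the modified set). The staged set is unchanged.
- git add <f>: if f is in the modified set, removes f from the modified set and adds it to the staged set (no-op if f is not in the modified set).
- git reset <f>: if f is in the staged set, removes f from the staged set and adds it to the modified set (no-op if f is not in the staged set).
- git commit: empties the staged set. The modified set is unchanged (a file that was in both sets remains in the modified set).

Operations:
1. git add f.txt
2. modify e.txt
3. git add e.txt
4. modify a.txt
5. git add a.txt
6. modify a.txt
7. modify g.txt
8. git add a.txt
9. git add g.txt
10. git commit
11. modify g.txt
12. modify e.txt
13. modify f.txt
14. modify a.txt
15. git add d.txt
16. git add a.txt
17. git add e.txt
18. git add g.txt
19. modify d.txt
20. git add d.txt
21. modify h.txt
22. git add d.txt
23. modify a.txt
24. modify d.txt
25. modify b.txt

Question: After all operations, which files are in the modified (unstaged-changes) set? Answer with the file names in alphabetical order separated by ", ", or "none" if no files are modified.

Answer: a.txt, b.txt, d.txt, f.txt, h.txt

Derivation:
After op 1 (git add f.txt): modified={none} staged={none}
After op 2 (modify e.txt): modified={e.txt} staged={none}
After op 3 (git add e.txt): modified={none} staged={e.txt}
After op 4 (modify a.txt): modified={a.txt} staged={e.txt}
After op 5 (git add a.txt): modified={none} staged={a.txt, e.txt}
After op 6 (modify a.txt): modified={a.txt} staged={a.txt, e.txt}
After op 7 (modify g.txt): modified={a.txt, g.txt} staged={a.txt, e.txt}
After op 8 (git add a.txt): modified={g.txt} staged={a.txt, e.txt}
After op 9 (git add g.txt): modified={none} staged={a.txt, e.txt, g.txt}
After op 10 (git commit): modified={none} staged={none}
After op 11 (modify g.txt): modified={g.txt} staged={none}
After op 12 (modify e.txt): modified={e.txt, g.txt} staged={none}
After op 13 (modify f.txt): modified={e.txt, f.txt, g.txt} staged={none}
After op 14 (modify a.txt): modified={a.txt, e.txt, f.txt, g.txt} staged={none}
After op 15 (git add d.txt): modified={a.txt, e.txt, f.txt, g.txt} staged={none}
After op 16 (git add a.txt): modified={e.txt, f.txt, g.txt} staged={a.txt}
After op 17 (git add e.txt): modified={f.txt, g.txt} staged={a.txt, e.txt}
After op 18 (git add g.txt): modified={f.txt} staged={a.txt, e.txt, g.txt}
After op 19 (modify d.txt): modified={d.txt, f.txt} staged={a.txt, e.txt, g.txt}
After op 20 (git add d.txt): modified={f.txt} staged={a.txt, d.txt, e.txt, g.txt}
After op 21 (modify h.txt): modified={f.txt, h.txt} staged={a.txt, d.txt, e.txt, g.txt}
After op 22 (git add d.txt): modified={f.txt, h.txt} staged={a.txt, d.txt, e.txt, g.txt}
After op 23 (modify a.txt): modified={a.txt, f.txt, h.txt} staged={a.txt, d.txt, e.txt, g.txt}
After op 24 (modify d.txt): modified={a.txt, d.txt, f.txt, h.txt} staged={a.txt, d.txt, e.txt, g.txt}
After op 25 (modify b.txt): modified={a.txt, b.txt, d.txt, f.txt, h.txt} staged={a.txt, d.txt, e.txt, g.txt}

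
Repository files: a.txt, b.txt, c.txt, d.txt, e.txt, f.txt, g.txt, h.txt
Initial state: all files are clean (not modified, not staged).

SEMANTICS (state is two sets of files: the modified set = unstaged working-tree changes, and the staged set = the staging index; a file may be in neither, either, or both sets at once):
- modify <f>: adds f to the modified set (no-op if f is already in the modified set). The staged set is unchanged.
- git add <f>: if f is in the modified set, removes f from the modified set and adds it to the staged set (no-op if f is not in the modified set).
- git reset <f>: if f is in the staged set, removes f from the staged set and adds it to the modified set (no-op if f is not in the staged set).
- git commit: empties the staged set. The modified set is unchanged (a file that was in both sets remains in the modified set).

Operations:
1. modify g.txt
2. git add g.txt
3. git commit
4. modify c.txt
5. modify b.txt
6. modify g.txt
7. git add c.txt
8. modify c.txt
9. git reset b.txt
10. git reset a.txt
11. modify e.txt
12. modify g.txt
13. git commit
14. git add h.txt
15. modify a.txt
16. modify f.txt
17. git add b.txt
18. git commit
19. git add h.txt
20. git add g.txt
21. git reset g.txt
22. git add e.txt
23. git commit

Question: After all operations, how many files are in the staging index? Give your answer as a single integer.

After op 1 (modify g.txt): modified={g.txt} staged={none}
After op 2 (git add g.txt): modified={none} staged={g.txt}
After op 3 (git commit): modified={none} staged={none}
After op 4 (modify c.txt): modified={c.txt} staged={none}
After op 5 (modify b.txt): modified={b.txt, c.txt} staged={none}
After op 6 (modify g.txt): modified={b.txt, c.txt, g.txt} staged={none}
After op 7 (git add c.txt): modified={b.txt, g.txt} staged={c.txt}
After op 8 (modify c.txt): modified={b.txt, c.txt, g.txt} staged={c.txt}
After op 9 (git reset b.txt): modified={b.txt, c.txt, g.txt} staged={c.txt}
After op 10 (git reset a.txt): modified={b.txt, c.txt, g.txt} staged={c.txt}
After op 11 (modify e.txt): modified={b.txt, c.txt, e.txt, g.txt} staged={c.txt}
After op 12 (modify g.txt): modified={b.txt, c.txt, e.txt, g.txt} staged={c.txt}
After op 13 (git commit): modified={b.txt, c.txt, e.txt, g.txt} staged={none}
After op 14 (git add h.txt): modified={b.txt, c.txt, e.txt, g.txt} staged={none}
After op 15 (modify a.txt): modified={a.txt, b.txt, c.txt, e.txt, g.txt} staged={none}
After op 16 (modify f.txt): modified={a.txt, b.txt, c.txt, e.txt, f.txt, g.txt} staged={none}
After op 17 (git add b.txt): modified={a.txt, c.txt, e.txt, f.txt, g.txt} staged={b.txt}
After op 18 (git commit): modified={a.txt, c.txt, e.txt, f.txt, g.txt} staged={none}
After op 19 (git add h.txt): modified={a.txt, c.txt, e.txt, f.txt, g.txt} staged={none}
After op 20 (git add g.txt): modified={a.txt, c.txt, e.txt, f.txt} staged={g.txt}
After op 21 (git reset g.txt): modified={a.txt, c.txt, e.txt, f.txt, g.txt} staged={none}
After op 22 (git add e.txt): modified={a.txt, c.txt, f.txt, g.txt} staged={e.txt}
After op 23 (git commit): modified={a.txt, c.txt, f.txt, g.txt} staged={none}
Final staged set: {none} -> count=0

Answer: 0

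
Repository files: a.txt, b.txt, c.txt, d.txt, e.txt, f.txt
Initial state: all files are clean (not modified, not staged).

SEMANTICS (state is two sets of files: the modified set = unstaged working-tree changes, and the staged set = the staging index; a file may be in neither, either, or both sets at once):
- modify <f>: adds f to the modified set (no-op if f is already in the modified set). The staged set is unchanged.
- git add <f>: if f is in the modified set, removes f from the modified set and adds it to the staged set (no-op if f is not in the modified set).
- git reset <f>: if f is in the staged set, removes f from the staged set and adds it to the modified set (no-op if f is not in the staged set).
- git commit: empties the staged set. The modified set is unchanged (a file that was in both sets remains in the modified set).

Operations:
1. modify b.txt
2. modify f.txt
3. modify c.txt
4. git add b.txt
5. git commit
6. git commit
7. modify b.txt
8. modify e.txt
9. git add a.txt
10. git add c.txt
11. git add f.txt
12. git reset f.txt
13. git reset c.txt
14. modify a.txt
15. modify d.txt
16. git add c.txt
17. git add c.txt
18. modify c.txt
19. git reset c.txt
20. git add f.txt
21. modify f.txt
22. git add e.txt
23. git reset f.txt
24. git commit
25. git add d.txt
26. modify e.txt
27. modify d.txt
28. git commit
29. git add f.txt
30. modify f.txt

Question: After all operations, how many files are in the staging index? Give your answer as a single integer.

Answer: 1

Derivation:
After op 1 (modify b.txt): modified={b.txt} staged={none}
After op 2 (modify f.txt): modified={b.txt, f.txt} staged={none}
After op 3 (modify c.txt): modified={b.txt, c.txt, f.txt} staged={none}
After op 4 (git add b.txt): modified={c.txt, f.txt} staged={b.txt}
After op 5 (git commit): modified={c.txt, f.txt} staged={none}
After op 6 (git commit): modified={c.txt, f.txt} staged={none}
After op 7 (modify b.txt): modified={b.txt, c.txt, f.txt} staged={none}
After op 8 (modify e.txt): modified={b.txt, c.txt, e.txt, f.txt} staged={none}
After op 9 (git add a.txt): modified={b.txt, c.txt, e.txt, f.txt} staged={none}
After op 10 (git add c.txt): modified={b.txt, e.txt, f.txt} staged={c.txt}
After op 11 (git add f.txt): modified={b.txt, e.txt} staged={c.txt, f.txt}
After op 12 (git reset f.txt): modified={b.txt, e.txt, f.txt} staged={c.txt}
After op 13 (git reset c.txt): modified={b.txt, c.txt, e.txt, f.txt} staged={none}
After op 14 (modify a.txt): modified={a.txt, b.txt, c.txt, e.txt, f.txt} staged={none}
After op 15 (modify d.txt): modified={a.txt, b.txt, c.txt, d.txt, e.txt, f.txt} staged={none}
After op 16 (git add c.txt): modified={a.txt, b.txt, d.txt, e.txt, f.txt} staged={c.txt}
After op 17 (git add c.txt): modified={a.txt, b.txt, d.txt, e.txt, f.txt} staged={c.txt}
After op 18 (modify c.txt): modified={a.txt, b.txt, c.txt, d.txt, e.txt, f.txt} staged={c.txt}
After op 19 (git reset c.txt): modified={a.txt, b.txt, c.txt, d.txt, e.txt, f.txt} staged={none}
After op 20 (git add f.txt): modified={a.txt, b.txt, c.txt, d.txt, e.txt} staged={f.txt}
After op 21 (modify f.txt): modified={a.txt, b.txt, c.txt, d.txt, e.txt, f.txt} staged={f.txt}
After op 22 (git add e.txt): modified={a.txt, b.txt, c.txt, d.txt, f.txt} staged={e.txt, f.txt}
After op 23 (git reset f.txt): modified={a.txt, b.txt, c.txt, d.txt, f.txt} staged={e.txt}
After op 24 (git commit): modified={a.txt, b.txt, c.txt, d.txt, f.txt} staged={none}
After op 25 (git add d.txt): modified={a.txt, b.txt, c.txt, f.txt} staged={d.txt}
After op 26 (modify e.txt): modified={a.txt, b.txt, c.txt, e.txt, f.txt} staged={d.txt}
After op 27 (modify d.txt): modified={a.txt, b.txt, c.txt, d.txt, e.txt, f.txt} staged={d.txt}
After op 28 (git commit): modified={a.txt, b.txt, c.txt, d.txt, e.txt, f.txt} staged={none}
After op 29 (git add f.txt): modified={a.txt, b.txt, c.txt, d.txt, e.txt} staged={f.txt}
After op 30 (modify f.txt): modified={a.txt, b.txt, c.txt, d.txt, e.txt, f.txt} staged={f.txt}
Final staged set: {f.txt} -> count=1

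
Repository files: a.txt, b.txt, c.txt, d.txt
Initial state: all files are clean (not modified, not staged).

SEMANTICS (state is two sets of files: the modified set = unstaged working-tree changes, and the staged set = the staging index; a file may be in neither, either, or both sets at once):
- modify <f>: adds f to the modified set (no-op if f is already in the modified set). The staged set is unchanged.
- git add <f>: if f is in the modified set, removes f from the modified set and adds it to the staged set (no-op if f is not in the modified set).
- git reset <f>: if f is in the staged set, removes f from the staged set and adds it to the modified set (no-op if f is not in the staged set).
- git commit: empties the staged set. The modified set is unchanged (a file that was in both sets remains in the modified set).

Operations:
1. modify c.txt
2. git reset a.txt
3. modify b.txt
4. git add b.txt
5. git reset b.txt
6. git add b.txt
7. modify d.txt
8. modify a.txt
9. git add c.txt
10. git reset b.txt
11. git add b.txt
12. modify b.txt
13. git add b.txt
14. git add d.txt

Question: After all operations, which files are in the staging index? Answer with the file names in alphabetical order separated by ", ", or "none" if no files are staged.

After op 1 (modify c.txt): modified={c.txt} staged={none}
After op 2 (git reset a.txt): modified={c.txt} staged={none}
After op 3 (modify b.txt): modified={b.txt, c.txt} staged={none}
After op 4 (git add b.txt): modified={c.txt} staged={b.txt}
After op 5 (git reset b.txt): modified={b.txt, c.txt} staged={none}
After op 6 (git add b.txt): modified={c.txt} staged={b.txt}
After op 7 (modify d.txt): modified={c.txt, d.txt} staged={b.txt}
After op 8 (modify a.txt): modified={a.txt, c.txt, d.txt} staged={b.txt}
After op 9 (git add c.txt): modified={a.txt, d.txt} staged={b.txt, c.txt}
After op 10 (git reset b.txt): modified={a.txt, b.txt, d.txt} staged={c.txt}
After op 11 (git add b.txt): modified={a.txt, d.txt} staged={b.txt, c.txt}
After op 12 (modify b.txt): modified={a.txt, b.txt, d.txt} staged={b.txt, c.txt}
After op 13 (git add b.txt): modified={a.txt, d.txt} staged={b.txt, c.txt}
After op 14 (git add d.txt): modified={a.txt} staged={b.txt, c.txt, d.txt}

Answer: b.txt, c.txt, d.txt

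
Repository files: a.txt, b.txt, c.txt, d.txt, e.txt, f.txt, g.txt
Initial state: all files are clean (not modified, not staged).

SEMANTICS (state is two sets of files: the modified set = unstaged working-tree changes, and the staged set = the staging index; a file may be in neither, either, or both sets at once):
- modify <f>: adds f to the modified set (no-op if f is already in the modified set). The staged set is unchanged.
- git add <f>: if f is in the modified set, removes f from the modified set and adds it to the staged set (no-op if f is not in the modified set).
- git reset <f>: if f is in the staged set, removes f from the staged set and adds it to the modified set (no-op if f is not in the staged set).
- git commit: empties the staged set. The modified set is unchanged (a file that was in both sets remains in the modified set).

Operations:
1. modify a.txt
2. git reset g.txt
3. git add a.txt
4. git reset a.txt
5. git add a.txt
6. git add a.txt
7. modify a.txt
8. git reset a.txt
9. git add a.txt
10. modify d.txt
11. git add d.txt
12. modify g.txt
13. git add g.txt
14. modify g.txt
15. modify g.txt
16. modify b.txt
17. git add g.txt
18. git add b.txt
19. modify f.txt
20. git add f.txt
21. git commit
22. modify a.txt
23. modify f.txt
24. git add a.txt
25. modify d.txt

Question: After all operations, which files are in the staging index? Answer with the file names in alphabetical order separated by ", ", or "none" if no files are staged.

Answer: a.txt

Derivation:
After op 1 (modify a.txt): modified={a.txt} staged={none}
After op 2 (git reset g.txt): modified={a.txt} staged={none}
After op 3 (git add a.txt): modified={none} staged={a.txt}
After op 4 (git reset a.txt): modified={a.txt} staged={none}
After op 5 (git add a.txt): modified={none} staged={a.txt}
After op 6 (git add a.txt): modified={none} staged={a.txt}
After op 7 (modify a.txt): modified={a.txt} staged={a.txt}
After op 8 (git reset a.txt): modified={a.txt} staged={none}
After op 9 (git add a.txt): modified={none} staged={a.txt}
After op 10 (modify d.txt): modified={d.txt} staged={a.txt}
After op 11 (git add d.txt): modified={none} staged={a.txt, d.txt}
After op 12 (modify g.txt): modified={g.txt} staged={a.txt, d.txt}
After op 13 (git add g.txt): modified={none} staged={a.txt, d.txt, g.txt}
After op 14 (modify g.txt): modified={g.txt} staged={a.txt, d.txt, g.txt}
After op 15 (modify g.txt): modified={g.txt} staged={a.txt, d.txt, g.txt}
After op 16 (modify b.txt): modified={b.txt, g.txt} staged={a.txt, d.txt, g.txt}
After op 17 (git add g.txt): modified={b.txt} staged={a.txt, d.txt, g.txt}
After op 18 (git add b.txt): modified={none} staged={a.txt, b.txt, d.txt, g.txt}
After op 19 (modify f.txt): modified={f.txt} staged={a.txt, b.txt, d.txt, g.txt}
After op 20 (git add f.txt): modified={none} staged={a.txt, b.txt, d.txt, f.txt, g.txt}
After op 21 (git commit): modified={none} staged={none}
After op 22 (modify a.txt): modified={a.txt} staged={none}
After op 23 (modify f.txt): modified={a.txt, f.txt} staged={none}
After op 24 (git add a.txt): modified={f.txt} staged={a.txt}
After op 25 (modify d.txt): modified={d.txt, f.txt} staged={a.txt}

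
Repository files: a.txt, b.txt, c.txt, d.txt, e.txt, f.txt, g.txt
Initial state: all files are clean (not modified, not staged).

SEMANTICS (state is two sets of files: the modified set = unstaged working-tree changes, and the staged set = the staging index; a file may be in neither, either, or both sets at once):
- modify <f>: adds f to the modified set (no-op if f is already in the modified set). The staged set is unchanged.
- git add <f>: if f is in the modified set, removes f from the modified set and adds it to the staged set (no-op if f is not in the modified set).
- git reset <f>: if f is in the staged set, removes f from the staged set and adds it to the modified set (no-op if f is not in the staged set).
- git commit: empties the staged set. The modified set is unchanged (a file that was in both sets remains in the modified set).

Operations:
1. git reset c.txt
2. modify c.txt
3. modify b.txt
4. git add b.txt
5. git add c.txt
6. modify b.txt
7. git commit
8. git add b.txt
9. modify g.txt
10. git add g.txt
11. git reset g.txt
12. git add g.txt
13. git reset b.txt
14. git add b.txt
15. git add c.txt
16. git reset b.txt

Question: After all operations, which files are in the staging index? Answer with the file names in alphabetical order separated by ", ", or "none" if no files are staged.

After op 1 (git reset c.txt): modified={none} staged={none}
After op 2 (modify c.txt): modified={c.txt} staged={none}
After op 3 (modify b.txt): modified={b.txt, c.txt} staged={none}
After op 4 (git add b.txt): modified={c.txt} staged={b.txt}
After op 5 (git add c.txt): modified={none} staged={b.txt, c.txt}
After op 6 (modify b.txt): modified={b.txt} staged={b.txt, c.txt}
After op 7 (git commit): modified={b.txt} staged={none}
After op 8 (git add b.txt): modified={none} staged={b.txt}
After op 9 (modify g.txt): modified={g.txt} staged={b.txt}
After op 10 (git add g.txt): modified={none} staged={b.txt, g.txt}
After op 11 (git reset g.txt): modified={g.txt} staged={b.txt}
After op 12 (git add g.txt): modified={none} staged={b.txt, g.txt}
After op 13 (git reset b.txt): modified={b.txt} staged={g.txt}
After op 14 (git add b.txt): modified={none} staged={b.txt, g.txt}
After op 15 (git add c.txt): modified={none} staged={b.txt, g.txt}
After op 16 (git reset b.txt): modified={b.txt} staged={g.txt}

Answer: g.txt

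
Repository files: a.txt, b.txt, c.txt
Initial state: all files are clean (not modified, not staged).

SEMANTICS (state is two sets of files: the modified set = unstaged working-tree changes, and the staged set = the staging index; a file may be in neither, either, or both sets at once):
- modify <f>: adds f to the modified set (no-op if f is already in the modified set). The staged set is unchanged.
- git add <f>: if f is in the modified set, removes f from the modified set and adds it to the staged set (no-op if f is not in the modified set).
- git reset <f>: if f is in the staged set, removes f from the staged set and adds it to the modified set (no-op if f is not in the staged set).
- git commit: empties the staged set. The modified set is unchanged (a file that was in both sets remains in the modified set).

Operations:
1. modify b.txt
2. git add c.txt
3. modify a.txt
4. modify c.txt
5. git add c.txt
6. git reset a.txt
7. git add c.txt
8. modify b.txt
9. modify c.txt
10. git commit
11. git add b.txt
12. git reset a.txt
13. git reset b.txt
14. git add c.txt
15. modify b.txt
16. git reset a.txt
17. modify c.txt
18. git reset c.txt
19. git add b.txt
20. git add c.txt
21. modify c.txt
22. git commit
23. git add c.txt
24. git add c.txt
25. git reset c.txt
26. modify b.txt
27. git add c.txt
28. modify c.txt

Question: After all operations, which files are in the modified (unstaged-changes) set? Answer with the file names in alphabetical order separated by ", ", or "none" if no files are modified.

Answer: a.txt, b.txt, c.txt

Derivation:
After op 1 (modify b.txt): modified={b.txt} staged={none}
After op 2 (git add c.txt): modified={b.txt} staged={none}
After op 3 (modify a.txt): modified={a.txt, b.txt} staged={none}
After op 4 (modify c.txt): modified={a.txt, b.txt, c.txt} staged={none}
After op 5 (git add c.txt): modified={a.txt, b.txt} staged={c.txt}
After op 6 (git reset a.txt): modified={a.txt, b.txt} staged={c.txt}
After op 7 (git add c.txt): modified={a.txt, b.txt} staged={c.txt}
After op 8 (modify b.txt): modified={a.txt, b.txt} staged={c.txt}
After op 9 (modify c.txt): modified={a.txt, b.txt, c.txt} staged={c.txt}
After op 10 (git commit): modified={a.txt, b.txt, c.txt} staged={none}
After op 11 (git add b.txt): modified={a.txt, c.txt} staged={b.txt}
After op 12 (git reset a.txt): modified={a.txt, c.txt} staged={b.txt}
After op 13 (git reset b.txt): modified={a.txt, b.txt, c.txt} staged={none}
After op 14 (git add c.txt): modified={a.txt, b.txt} staged={c.txt}
After op 15 (modify b.txt): modified={a.txt, b.txt} staged={c.txt}
After op 16 (git reset a.txt): modified={a.txt, b.txt} staged={c.txt}
After op 17 (modify c.txt): modified={a.txt, b.txt, c.txt} staged={c.txt}
After op 18 (git reset c.txt): modified={a.txt, b.txt, c.txt} staged={none}
After op 19 (git add b.txt): modified={a.txt, c.txt} staged={b.txt}
After op 20 (git add c.txt): modified={a.txt} staged={b.txt, c.txt}
After op 21 (modify c.txt): modified={a.txt, c.txt} staged={b.txt, c.txt}
After op 22 (git commit): modified={a.txt, c.txt} staged={none}
After op 23 (git add c.txt): modified={a.txt} staged={c.txt}
After op 24 (git add c.txt): modified={a.txt} staged={c.txt}
After op 25 (git reset c.txt): modified={a.txt, c.txt} staged={none}
After op 26 (modify b.txt): modified={a.txt, b.txt, c.txt} staged={none}
After op 27 (git add c.txt): modified={a.txt, b.txt} staged={c.txt}
After op 28 (modify c.txt): modified={a.txt, b.txt, c.txt} staged={c.txt}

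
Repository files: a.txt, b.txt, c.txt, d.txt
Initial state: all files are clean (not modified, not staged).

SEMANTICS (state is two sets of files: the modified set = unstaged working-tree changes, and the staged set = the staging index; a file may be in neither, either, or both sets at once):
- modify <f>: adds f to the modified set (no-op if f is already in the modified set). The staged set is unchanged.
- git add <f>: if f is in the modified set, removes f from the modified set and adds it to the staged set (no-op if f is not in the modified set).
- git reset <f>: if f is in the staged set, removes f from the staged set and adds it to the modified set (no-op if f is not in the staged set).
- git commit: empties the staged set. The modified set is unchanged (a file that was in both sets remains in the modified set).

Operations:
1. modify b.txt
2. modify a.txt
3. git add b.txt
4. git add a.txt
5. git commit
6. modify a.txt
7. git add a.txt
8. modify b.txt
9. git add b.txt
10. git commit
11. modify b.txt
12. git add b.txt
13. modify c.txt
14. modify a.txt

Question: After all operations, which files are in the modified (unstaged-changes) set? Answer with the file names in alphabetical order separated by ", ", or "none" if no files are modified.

After op 1 (modify b.txt): modified={b.txt} staged={none}
After op 2 (modify a.txt): modified={a.txt, b.txt} staged={none}
After op 3 (git add b.txt): modified={a.txt} staged={b.txt}
After op 4 (git add a.txt): modified={none} staged={a.txt, b.txt}
After op 5 (git commit): modified={none} staged={none}
After op 6 (modify a.txt): modified={a.txt} staged={none}
After op 7 (git add a.txt): modified={none} staged={a.txt}
After op 8 (modify b.txt): modified={b.txt} staged={a.txt}
After op 9 (git add b.txt): modified={none} staged={a.txt, b.txt}
After op 10 (git commit): modified={none} staged={none}
After op 11 (modify b.txt): modified={b.txt} staged={none}
After op 12 (git add b.txt): modified={none} staged={b.txt}
After op 13 (modify c.txt): modified={c.txt} staged={b.txt}
After op 14 (modify a.txt): modified={a.txt, c.txt} staged={b.txt}

Answer: a.txt, c.txt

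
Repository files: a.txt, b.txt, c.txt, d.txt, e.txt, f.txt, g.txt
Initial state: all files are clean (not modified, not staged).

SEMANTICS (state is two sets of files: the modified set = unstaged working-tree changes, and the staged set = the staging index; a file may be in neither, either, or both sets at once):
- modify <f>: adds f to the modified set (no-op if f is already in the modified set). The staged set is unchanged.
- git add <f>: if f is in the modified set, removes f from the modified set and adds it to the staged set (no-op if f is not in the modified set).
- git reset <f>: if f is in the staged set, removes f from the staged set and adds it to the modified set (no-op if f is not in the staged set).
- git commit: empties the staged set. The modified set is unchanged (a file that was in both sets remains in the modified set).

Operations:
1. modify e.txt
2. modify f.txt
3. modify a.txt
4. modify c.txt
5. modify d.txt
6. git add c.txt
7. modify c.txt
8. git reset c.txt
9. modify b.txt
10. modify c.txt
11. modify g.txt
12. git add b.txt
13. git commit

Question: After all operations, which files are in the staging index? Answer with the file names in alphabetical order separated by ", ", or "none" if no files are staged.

After op 1 (modify e.txt): modified={e.txt} staged={none}
After op 2 (modify f.txt): modified={e.txt, f.txt} staged={none}
After op 3 (modify a.txt): modified={a.txt, e.txt, f.txt} staged={none}
After op 4 (modify c.txt): modified={a.txt, c.txt, e.txt, f.txt} staged={none}
After op 5 (modify d.txt): modified={a.txt, c.txt, d.txt, e.txt, f.txt} staged={none}
After op 6 (git add c.txt): modified={a.txt, d.txt, e.txt, f.txt} staged={c.txt}
After op 7 (modify c.txt): modified={a.txt, c.txt, d.txt, e.txt, f.txt} staged={c.txt}
After op 8 (git reset c.txt): modified={a.txt, c.txt, d.txt, e.txt, f.txt} staged={none}
After op 9 (modify b.txt): modified={a.txt, b.txt, c.txt, d.txt, e.txt, f.txt} staged={none}
After op 10 (modify c.txt): modified={a.txt, b.txt, c.txt, d.txt, e.txt, f.txt} staged={none}
After op 11 (modify g.txt): modified={a.txt, b.txt, c.txt, d.txt, e.txt, f.txt, g.txt} staged={none}
After op 12 (git add b.txt): modified={a.txt, c.txt, d.txt, e.txt, f.txt, g.txt} staged={b.txt}
After op 13 (git commit): modified={a.txt, c.txt, d.txt, e.txt, f.txt, g.txt} staged={none}

Answer: none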